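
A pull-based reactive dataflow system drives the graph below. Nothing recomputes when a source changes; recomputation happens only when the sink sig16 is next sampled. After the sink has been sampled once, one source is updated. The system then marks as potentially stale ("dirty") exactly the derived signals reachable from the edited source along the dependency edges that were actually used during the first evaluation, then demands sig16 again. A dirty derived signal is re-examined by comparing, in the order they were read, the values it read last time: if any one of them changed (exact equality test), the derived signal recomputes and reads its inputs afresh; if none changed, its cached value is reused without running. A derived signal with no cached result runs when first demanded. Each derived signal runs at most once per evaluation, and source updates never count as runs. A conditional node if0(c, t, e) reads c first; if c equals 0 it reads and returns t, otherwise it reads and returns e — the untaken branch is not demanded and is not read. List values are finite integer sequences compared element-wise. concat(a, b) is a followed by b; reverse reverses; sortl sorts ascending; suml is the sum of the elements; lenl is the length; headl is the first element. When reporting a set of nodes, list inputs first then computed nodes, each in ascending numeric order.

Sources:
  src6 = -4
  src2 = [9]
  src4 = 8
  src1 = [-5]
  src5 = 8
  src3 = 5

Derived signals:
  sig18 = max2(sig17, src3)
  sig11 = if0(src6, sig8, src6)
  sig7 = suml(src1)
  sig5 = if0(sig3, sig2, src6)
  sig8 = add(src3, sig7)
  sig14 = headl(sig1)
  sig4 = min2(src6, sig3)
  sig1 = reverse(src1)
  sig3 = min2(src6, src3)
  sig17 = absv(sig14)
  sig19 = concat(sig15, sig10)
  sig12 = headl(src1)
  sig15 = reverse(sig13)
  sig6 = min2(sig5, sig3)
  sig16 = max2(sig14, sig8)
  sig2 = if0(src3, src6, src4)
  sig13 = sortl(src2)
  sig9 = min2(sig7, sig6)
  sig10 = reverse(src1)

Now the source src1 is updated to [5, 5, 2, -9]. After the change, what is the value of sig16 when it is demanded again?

First evaluation (everything demanded from the output):
  sig1 = reverse([-5]) = [-5]
  sig7 = suml([-5]) = -5
  sig8 = add(5, -5) = 0
  sig14 = headl([-5]) = -5
  sig16 = max2(-5, 0) = 0

Propagation after the edit:
  sig1: runs — src1 [-5]->[5, 5, 2, -9]; result [-9, 2, 5, 5].
  sig7: runs — src1 [-5]->[5, 5, 2, -9]; result 3.
  sig8: runs — sig7 -5->3; result 8.
  sig14: runs — sig1 [-5]->[-9, 2, 5, 5]; result -9.
  sig16: runs — sig14 -5->-9; sig8 0->8; result 8.

New value of sig16: 8.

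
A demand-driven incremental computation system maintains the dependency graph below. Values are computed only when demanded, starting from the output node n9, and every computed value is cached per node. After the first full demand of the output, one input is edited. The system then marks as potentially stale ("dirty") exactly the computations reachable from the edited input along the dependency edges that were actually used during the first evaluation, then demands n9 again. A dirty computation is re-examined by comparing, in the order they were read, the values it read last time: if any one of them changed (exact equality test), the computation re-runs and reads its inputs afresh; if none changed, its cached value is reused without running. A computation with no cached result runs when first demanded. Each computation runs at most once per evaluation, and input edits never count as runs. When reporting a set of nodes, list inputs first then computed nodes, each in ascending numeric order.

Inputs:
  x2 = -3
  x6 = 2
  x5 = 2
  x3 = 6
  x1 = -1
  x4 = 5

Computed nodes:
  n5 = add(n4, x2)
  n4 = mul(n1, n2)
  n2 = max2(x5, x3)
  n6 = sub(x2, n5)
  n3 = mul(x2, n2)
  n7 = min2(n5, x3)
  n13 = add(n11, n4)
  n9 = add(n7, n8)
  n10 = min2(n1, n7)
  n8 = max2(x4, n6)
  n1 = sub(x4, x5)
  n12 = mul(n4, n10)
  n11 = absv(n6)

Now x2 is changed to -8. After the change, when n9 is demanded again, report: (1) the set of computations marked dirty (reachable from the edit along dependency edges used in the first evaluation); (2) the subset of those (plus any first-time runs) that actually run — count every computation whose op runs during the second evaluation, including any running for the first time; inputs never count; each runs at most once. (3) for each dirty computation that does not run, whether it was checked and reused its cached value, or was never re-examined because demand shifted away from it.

Marked dirty: n5, n6, n7, n8, n9.
Computations that run: n5, n6, n7 — 3 in total.
Checked but reused from cache: n8, n9.
Key observation: the cutoff stops propagation at n8 — its inputs' values are unchanged, so it reuses its cache.

First evaluation (everything demanded from the output):
  n1 = sub(5, 2) = 3
  n2 = max2(2, 6) = 6
  n4 = mul(3, 6) = 18
  n5 = add(18, -3) = 15
  n6 = sub(-3, 15) = -18
  n7 = min2(15, 6) = 6
  n8 = max2(5, -18) = 5
  n9 = add(6, 5) = 11

Propagation after the edit:
  n5: runs — x2 -3->-8; result 10.
  n6: runs — x2 -3->-8; n5 15->10; result -18 (same value as before).
  n7: runs — n5 15->10; result 6 (same value as before).
  n8: checked — values it read are unchanged (x4 unchanged, n6 unchanged); reused cached 5 without running.
  n9: checked — values it read are unchanged (n7 unchanged, n8 unchanged); reused cached 11 without running.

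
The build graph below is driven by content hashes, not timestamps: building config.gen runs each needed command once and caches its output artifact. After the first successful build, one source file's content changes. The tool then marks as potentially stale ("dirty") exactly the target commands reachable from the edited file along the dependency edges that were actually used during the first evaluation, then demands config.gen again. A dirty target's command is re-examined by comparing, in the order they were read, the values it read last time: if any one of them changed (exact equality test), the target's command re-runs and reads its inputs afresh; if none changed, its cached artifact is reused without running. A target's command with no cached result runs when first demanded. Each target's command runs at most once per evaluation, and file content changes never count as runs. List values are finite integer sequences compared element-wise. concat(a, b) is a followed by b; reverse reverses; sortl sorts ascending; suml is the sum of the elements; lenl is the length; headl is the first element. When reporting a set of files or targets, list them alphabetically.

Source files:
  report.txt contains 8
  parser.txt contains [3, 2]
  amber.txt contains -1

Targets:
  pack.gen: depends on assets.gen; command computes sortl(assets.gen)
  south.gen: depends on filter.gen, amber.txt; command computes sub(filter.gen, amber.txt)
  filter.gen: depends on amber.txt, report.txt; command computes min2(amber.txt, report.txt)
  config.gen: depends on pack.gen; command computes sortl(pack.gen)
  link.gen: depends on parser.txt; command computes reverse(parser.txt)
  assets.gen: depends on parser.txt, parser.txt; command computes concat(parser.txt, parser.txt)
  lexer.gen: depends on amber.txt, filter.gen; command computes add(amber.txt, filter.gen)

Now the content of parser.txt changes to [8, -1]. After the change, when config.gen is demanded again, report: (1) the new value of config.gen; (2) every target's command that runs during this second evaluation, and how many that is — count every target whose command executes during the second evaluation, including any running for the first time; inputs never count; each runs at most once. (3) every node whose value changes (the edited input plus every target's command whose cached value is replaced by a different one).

Initial pass — values computed on the first demand:
  assets.gen = concat([3, 2], [3, 2]) = [3, 2, 3, 2]
  pack.gen = sortl([3, 2, 3, 2]) = [2, 2, 3, 3]
  config.gen = sortl([2, 2, 3, 3]) = [2, 2, 3, 3]

Second demand — change propagation:
  assets.gen: re-runs because parser.txt [3, 2]->[8, -1]; parser.txt [3, 2]->[8, -1]; new result [8, -1, 8, -1].
  pack.gen: re-runs because assets.gen [3, 2, 3, 2]->[8, -1, 8, -1]; new result [-1, -1, 8, 8].
  config.gen: re-runs because pack.gen [2, 2, 3, 3]->[-1, -1, 8, 8]; new result [-1, -1, 8, 8].

config.gen now evaluates to [-1, -1, 8, 8].
Run set: assets.gen, config.gen, pack.gen (3 run).
Changed values: assets.gen, config.gen, pack.gen, parser.txt.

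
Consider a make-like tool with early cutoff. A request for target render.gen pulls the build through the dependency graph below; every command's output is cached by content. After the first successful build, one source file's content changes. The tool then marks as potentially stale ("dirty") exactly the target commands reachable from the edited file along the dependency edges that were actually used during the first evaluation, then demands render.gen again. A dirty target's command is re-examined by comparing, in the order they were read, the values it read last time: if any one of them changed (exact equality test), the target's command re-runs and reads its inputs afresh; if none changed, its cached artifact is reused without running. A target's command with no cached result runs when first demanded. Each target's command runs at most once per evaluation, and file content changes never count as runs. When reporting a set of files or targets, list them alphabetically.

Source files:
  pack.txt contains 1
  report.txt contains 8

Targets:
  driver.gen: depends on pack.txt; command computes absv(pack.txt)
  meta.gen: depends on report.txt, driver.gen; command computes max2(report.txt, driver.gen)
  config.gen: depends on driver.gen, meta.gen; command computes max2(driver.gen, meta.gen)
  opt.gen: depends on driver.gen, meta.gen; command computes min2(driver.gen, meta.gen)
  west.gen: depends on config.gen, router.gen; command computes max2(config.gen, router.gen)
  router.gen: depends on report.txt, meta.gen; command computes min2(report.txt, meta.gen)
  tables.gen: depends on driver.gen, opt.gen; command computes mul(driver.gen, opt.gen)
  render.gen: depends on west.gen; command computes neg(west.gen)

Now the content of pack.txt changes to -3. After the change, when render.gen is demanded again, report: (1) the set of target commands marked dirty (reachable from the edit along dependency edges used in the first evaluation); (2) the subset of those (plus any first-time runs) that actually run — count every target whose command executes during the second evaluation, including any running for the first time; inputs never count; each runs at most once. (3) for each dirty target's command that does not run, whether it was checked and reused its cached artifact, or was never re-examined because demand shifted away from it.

First demand of the output computes:
  driver.gen = absv(1) = 1
  meta.gen = max2(8, 1) = 8
  config.gen = max2(1, 8) = 8
  router.gen = min2(8, 8) = 8
  west.gen = max2(8, 8) = 8
  render.gen = neg(8) = -8

After the edit, cleaning proceeds:
  driver.gen: a read changed (pack.txt 1->-3) — executes, giving 3.
  meta.gen: a read changed (driver.gen 1->3) — executes, giving 8 — identical to its old value.
  config.gen: a read changed (driver.gen 1->3) — executes, giving 8 — identical to its old value.
  router.gen: dirty, but its reads are unchanged (report.txt unchanged, meta.gen unchanged); cached 8 stands.
  west.gen: dirty, but its reads are unchanged (config.gen unchanged, router.gen unchanged); cached 8 stands.
  render.gen: dirty, but its reads are unchanged (west.gen unchanged); cached -8 stands.

Note where the cutoff bites: router.gen is checked, finds nothing changed, and keeps its cache.

The edit dirties: config.gen, driver.gen, meta.gen, render.gen, router.gen, west.gen.
3 target commands run: config.gen, driver.gen, meta.gen.
Cache hits after checking: render.gen, router.gen, west.gen.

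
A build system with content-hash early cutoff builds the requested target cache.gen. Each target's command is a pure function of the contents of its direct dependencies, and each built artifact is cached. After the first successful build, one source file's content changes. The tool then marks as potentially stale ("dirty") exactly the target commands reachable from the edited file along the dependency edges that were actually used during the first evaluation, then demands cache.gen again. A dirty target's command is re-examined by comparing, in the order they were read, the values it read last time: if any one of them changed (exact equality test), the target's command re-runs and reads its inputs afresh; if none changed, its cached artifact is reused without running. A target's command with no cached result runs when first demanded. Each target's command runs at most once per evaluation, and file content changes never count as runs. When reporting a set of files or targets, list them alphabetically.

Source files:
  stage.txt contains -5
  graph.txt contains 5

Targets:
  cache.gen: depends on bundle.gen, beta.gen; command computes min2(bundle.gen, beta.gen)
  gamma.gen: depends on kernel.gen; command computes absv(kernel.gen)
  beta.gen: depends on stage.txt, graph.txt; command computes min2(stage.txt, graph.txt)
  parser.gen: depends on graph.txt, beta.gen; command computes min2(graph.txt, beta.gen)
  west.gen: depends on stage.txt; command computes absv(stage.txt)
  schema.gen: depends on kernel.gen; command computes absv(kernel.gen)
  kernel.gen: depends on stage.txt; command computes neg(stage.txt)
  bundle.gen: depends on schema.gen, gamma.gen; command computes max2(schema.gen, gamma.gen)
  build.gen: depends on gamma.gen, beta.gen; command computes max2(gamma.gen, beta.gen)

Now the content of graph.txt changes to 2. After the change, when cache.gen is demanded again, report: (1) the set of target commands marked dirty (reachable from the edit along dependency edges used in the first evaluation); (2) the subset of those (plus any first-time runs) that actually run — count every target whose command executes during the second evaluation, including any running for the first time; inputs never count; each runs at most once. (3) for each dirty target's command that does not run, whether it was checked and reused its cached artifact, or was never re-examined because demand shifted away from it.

Marked dirty: beta.gen, cache.gen.
Target commands that run: beta.gen — 1 in total.
Checked but reused from cache: cache.gen.
Key observation: the change is absorbed at beta.gen — it re-runs but produces the same value, and the output's value is unchanged.

First evaluation (everything demanded from the output):
  beta.gen = min2(-5, 5) = -5
  kernel.gen = neg(-5) = 5
  gamma.gen = absv(5) = 5
  schema.gen = absv(5) = 5
  bundle.gen = max2(5, 5) = 5
  cache.gen = min2(5, -5) = -5

Propagation after the edit:
  beta.gen: runs — graph.txt 5->2; result -5 (same value as before).
  cache.gen: checked — values it read are unchanged (bundle.gen unchanged, beta.gen unchanged); reused cached -5 without running.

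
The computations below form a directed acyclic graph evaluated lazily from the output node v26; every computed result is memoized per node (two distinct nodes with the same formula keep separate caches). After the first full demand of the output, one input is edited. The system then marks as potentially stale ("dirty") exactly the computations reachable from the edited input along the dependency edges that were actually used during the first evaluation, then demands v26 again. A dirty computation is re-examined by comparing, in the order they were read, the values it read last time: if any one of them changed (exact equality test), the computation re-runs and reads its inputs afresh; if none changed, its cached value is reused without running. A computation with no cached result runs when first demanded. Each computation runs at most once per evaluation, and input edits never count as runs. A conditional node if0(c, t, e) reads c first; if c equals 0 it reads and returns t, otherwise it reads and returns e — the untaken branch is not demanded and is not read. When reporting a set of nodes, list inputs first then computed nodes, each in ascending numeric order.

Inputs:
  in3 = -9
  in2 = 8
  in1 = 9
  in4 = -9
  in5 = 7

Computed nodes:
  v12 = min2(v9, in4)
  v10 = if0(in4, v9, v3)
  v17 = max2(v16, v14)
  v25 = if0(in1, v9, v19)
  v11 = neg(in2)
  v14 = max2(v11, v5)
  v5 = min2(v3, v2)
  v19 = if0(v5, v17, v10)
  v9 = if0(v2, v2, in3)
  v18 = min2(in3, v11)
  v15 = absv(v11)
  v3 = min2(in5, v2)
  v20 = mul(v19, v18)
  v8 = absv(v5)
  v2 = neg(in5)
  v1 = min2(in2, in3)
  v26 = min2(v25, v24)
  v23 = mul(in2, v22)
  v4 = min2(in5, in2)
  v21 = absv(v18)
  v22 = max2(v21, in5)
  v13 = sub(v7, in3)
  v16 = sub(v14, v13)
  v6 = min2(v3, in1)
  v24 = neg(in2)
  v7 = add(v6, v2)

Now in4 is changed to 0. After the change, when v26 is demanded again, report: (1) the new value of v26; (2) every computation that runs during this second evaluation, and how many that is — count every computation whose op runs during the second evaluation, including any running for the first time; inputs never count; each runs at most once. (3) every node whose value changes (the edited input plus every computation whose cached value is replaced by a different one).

First demand of the output computes:
  v2 = neg(7) = -7
  v3 = min2(7, -7) = -7
  v5 = min2(-7, -7) = -7
  v10 = if0(in4=-9 -> else branch v3) = -7
  v19 = if0(v5=-7 -> else branch v10) = -7
  v24 = neg(8) = -8
  v25 = if0(in1=9 -> else branch v19) = -7
  v26 = min2(-7, -8) = -8

After the edit, cleaning proceeds:
  v9: had never run; runs now, result -9.
  v10: a read changed (in4 -9->0) — executes, giving -9.
  v19: a read changed (v10 -7->-9) — executes, giving -9.
  v25: a read changed (v19 -7->-9) — executes, giving -9.
  v26: a read changed (v25 -7->-9) — executes, giving -9.

Note the branch switch — v9 had no cache and runs now for the first time.

Demanding v26 again yields -9.
5 computations run: v9, v10, v19, v25, v26.
The nodes whose values change: in4, v10, v19, v25, v26.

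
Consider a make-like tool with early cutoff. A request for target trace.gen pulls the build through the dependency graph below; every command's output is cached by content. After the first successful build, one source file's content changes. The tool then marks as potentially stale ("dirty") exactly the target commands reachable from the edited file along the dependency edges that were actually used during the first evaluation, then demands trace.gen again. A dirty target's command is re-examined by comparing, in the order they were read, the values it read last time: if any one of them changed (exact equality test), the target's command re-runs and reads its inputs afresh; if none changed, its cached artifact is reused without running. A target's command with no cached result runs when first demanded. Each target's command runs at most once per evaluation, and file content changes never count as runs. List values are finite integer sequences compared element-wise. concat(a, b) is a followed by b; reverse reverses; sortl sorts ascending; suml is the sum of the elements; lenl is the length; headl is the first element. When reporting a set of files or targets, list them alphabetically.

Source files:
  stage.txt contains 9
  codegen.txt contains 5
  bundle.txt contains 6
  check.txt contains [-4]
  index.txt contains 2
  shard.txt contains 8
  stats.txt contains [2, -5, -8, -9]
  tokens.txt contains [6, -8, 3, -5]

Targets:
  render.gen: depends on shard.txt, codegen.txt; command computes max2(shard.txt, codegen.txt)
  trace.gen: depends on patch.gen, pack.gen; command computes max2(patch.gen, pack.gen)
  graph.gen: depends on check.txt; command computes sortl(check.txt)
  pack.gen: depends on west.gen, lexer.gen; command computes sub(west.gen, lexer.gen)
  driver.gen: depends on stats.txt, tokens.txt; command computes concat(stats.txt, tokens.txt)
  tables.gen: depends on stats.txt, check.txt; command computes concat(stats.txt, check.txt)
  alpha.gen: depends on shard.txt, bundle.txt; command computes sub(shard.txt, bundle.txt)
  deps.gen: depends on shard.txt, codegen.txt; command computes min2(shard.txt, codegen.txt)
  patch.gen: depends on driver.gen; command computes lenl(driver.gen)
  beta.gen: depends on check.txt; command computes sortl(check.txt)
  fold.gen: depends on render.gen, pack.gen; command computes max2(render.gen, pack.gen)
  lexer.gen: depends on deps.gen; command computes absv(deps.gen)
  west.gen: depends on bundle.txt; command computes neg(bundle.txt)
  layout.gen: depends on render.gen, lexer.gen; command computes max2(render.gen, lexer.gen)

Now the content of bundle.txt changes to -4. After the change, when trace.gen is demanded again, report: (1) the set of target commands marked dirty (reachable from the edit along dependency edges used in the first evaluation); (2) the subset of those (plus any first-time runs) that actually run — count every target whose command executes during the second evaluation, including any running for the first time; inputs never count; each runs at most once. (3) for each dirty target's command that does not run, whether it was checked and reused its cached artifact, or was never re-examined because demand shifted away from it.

First demand of the output computes:
  deps.gen = min2(8, 5) = 5
  driver.gen = concat([2, -5, -8, -9], [6, -8, 3, -5]) = [2, -5, -8, -9, 6, -8, 3, -5]
  lexer.gen = absv(5) = 5
  patch.gen = lenl([2, -5, -8, -9, 6, -8, 3, -5]) = 8
  west.gen = neg(6) = -6
  pack.gen = sub(-6, 5) = -11
  trace.gen = max2(8, -11) = 8

After the edit, cleaning proceeds:
  west.gen: a read changed (bundle.txt 6->-4) — executes, giving 4.
  pack.gen: a read changed (west.gen -6->4) — executes, giving -1.
  trace.gen: a read changed (pack.gen -11->-1) — executes, giving 8 — identical to its old value.

The edit dirties: pack.gen, trace.gen, west.gen.
3 target commands run: pack.gen, trace.gen, west.gen.
No dirty target's command escaped a run.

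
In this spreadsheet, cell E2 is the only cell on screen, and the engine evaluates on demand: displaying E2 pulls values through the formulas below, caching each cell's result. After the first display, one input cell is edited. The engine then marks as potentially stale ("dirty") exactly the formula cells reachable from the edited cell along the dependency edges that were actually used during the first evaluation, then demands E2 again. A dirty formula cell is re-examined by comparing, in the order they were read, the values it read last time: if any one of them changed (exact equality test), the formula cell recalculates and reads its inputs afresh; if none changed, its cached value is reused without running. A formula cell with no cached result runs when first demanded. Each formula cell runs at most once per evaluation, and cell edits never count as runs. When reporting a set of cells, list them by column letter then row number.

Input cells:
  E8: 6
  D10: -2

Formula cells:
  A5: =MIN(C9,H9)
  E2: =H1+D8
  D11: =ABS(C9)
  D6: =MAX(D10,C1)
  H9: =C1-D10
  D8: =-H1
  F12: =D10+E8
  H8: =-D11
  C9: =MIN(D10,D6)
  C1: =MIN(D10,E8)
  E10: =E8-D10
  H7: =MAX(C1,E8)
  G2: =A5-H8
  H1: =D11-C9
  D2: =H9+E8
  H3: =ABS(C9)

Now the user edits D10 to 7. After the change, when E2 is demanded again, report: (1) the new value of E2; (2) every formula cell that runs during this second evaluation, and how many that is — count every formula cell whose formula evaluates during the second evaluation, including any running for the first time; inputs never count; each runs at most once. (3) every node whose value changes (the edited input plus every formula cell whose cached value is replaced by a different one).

Initial pass — values computed on the first demand:
  C1 = MIN(-2, 6) = -2
  D6 = MAX(-2, -2) = -2
  C9 = MIN(-2, -2) = -2
  D11 = ABS(-2) = 2
  H1 = 2 - -2 = 4
  D8 = -(4) = -4
  E2 = 4 + -4 = 0

Second demand — change propagation:
  C1: re-runs because D10 -2->7; new result 6.
  D6: re-runs because D10 -2->7; C1 -2->6; new result 7.
  C9: re-runs because D10 -2->7; D6 -2->7; new result 7.
  D11: re-runs because C9 -2->7; new result 7.
  H1: re-runs because D11 2->7; C9 -2->7; new result 0.
  D8: re-runs because H1 4->0; new result 0.
  E2: re-runs because H1 4->0; D8 -4->0; new result 0 (unchanged).

E2 now evaluates to 0.
Run set: C1, C9, D6, D8, D11, E2, H1 (7 run).
Changed values: C1, C9, D6, D8, D10, D11, H1.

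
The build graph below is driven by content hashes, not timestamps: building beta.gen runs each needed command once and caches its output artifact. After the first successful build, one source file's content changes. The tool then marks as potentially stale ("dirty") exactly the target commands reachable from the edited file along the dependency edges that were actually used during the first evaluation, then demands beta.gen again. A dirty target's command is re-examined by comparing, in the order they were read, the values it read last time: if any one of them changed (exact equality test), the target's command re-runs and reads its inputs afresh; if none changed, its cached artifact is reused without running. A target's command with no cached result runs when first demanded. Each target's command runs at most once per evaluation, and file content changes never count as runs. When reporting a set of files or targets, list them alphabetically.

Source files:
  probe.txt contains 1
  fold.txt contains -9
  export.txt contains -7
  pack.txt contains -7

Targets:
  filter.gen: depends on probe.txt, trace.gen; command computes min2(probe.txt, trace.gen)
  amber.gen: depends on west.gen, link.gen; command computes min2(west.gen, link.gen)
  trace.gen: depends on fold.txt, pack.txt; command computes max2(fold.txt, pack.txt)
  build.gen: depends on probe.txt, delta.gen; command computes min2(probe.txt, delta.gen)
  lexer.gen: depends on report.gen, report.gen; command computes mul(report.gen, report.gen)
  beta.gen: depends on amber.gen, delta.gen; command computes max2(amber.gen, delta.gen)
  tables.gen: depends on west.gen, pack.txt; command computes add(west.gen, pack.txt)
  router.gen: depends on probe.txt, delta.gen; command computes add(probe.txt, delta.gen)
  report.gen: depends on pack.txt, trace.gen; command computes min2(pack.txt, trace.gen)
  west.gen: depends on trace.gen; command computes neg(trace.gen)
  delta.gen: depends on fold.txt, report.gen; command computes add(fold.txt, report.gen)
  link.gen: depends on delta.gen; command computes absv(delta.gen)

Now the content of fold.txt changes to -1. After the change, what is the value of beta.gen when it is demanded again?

Initial pass — values computed on the first demand:
  trace.gen = max2(-9, -7) = -7
  report.gen = min2(-7, -7) = -7
  delta.gen = add(-9, -7) = -16
  link.gen = absv(-16) = 16
  west.gen = neg(-7) = 7
  amber.gen = min2(7, 16) = 7
  beta.gen = max2(7, -16) = 7

Second demand — change propagation:
  trace.gen: re-runs because fold.txt -9->-1; new result -1.
  report.gen: re-runs because trace.gen -7->-1; new result -7 (unchanged).
  delta.gen: re-runs because fold.txt -9->-1; new result -8.
  link.gen: re-runs because delta.gen -16->-8; new result 8.
  west.gen: re-runs because trace.gen -7->-1; new result 1.
  amber.gen: re-runs because west.gen 7->1; link.gen 16->8; new result 1.
  beta.gen: re-runs because amber.gen 7->1; delta.gen -16->-8; new result 1.

beta.gen now evaluates to 1.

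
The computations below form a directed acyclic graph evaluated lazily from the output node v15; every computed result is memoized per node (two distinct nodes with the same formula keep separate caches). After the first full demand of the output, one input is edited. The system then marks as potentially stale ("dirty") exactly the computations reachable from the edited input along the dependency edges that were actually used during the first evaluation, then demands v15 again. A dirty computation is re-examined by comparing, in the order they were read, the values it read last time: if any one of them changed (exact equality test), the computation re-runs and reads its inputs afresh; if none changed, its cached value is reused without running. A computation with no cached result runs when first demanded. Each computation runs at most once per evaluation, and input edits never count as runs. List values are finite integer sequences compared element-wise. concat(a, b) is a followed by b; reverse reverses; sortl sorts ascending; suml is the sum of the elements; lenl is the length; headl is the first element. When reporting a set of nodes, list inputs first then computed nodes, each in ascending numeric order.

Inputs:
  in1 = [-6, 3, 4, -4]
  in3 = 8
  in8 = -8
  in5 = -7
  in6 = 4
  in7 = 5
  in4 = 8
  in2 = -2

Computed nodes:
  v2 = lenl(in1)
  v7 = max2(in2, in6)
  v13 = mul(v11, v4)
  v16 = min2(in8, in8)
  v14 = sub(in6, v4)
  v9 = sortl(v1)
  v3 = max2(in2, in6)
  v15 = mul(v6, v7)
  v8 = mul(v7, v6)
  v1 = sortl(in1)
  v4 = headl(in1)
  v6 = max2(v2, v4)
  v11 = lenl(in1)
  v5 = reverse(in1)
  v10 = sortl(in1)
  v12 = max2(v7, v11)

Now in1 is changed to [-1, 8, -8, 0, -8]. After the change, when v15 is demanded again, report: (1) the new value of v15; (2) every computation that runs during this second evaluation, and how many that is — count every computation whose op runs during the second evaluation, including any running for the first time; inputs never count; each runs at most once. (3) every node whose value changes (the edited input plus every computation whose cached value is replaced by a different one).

First demand of the output computes:
  v2 = lenl([-6, 3, 4, -4]) = 4
  v4 = headl([-6, 3, 4, -4]) = -6
  v6 = max2(4, -6) = 4
  v7 = max2(-2, 4) = 4
  v15 = mul(4, 4) = 16

After the edit, cleaning proceeds:
  v2: a read changed (in1 [-6, 3, 4, -4]->[-1, 8, -8, 0, -8]) — executes, giving 5.
  v4: a read changed (in1 [-6, 3, 4, -4]->[-1, 8, -8, 0, -8]) — executes, giving -1.
  v6: a read changed (v2 4->5; v4 -6->-1) — executes, giving 5.
  v15: a read changed (v6 4->5) — executes, giving 20.

Demanding v15 again yields 20.
4 computations run: v2, v4, v6, v15.
The nodes whose values change: in1, v2, v4, v6, v15.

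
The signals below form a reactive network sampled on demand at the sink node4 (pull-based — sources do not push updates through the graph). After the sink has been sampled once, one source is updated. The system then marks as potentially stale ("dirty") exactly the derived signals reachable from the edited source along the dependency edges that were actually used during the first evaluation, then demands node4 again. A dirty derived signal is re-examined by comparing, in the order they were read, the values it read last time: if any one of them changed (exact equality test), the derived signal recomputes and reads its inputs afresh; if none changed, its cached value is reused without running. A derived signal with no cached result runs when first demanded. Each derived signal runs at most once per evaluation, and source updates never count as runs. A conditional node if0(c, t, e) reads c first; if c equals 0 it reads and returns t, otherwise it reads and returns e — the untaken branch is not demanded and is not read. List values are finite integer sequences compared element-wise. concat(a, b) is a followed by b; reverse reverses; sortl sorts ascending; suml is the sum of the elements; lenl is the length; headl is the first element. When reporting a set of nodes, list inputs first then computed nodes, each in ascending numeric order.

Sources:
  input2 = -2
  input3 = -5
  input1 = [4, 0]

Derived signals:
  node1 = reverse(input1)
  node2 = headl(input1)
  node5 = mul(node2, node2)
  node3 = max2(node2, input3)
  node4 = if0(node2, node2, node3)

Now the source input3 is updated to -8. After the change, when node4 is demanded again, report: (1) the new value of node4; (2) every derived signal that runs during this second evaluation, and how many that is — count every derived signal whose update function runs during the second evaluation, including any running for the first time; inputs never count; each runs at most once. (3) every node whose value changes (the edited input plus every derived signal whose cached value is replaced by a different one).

Initial pass — values computed on the first demand:
  node2 = headl([4, 0]) = 4
  node3 = max2(4, -5) = 4
  node4 = if0(node2=4 -> else branch node3) = 4

Second demand — change propagation:
  node3: re-runs because input3 -5->-8; new result 4 (unchanged).
  node4: re-examined; everything it read last time is the same (node2 unchanged, node3 unchanged) — cache 4 kept, no run.

The important point: node3 recomputes to an identical value, and the output ends up unchanged.

node4 now evaluates to 4.
Run set: node3 (1 run).
Changed values: input3.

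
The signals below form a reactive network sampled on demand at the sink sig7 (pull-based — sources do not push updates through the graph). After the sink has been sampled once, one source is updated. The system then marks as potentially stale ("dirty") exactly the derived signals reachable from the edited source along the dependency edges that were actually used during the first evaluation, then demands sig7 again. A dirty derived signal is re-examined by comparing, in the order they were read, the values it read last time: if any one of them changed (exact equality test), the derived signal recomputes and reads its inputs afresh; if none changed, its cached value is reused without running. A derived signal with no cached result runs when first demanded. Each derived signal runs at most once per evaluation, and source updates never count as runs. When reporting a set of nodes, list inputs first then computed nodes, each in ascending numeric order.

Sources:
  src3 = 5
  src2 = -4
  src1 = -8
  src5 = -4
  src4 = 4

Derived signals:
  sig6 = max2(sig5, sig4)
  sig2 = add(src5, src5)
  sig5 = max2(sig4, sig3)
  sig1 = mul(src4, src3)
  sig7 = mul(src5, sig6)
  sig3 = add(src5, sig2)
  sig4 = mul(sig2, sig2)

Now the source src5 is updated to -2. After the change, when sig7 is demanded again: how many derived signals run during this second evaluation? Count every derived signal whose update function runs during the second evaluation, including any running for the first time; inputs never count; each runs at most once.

Initial pass — values computed on the first demand:
  sig2 = add(-4, -4) = -8
  sig3 = add(-4, -8) = -12
  sig4 = mul(-8, -8) = 64
  sig5 = max2(64, -12) = 64
  sig6 = max2(64, 64) = 64
  sig7 = mul(-4, 64) = -256

Second demand — change propagation:
  sig2: re-runs because src5 -4->-2; src5 -4->-2; new result -4.
  sig3: re-runs because src5 -4->-2; sig2 -8->-4; new result -6.
  sig4: re-runs because sig2 -8->-4; sig2 -8->-4; new result 16.
  sig5: re-runs because sig4 64->16; sig3 -12->-6; new result 16.
  sig6: re-runs because sig5 64->16; sig4 64->16; new result 16.
  sig7: re-runs because src5 -4->-2; sig6 64->16; new result -32.

Run set: sig2, sig3, sig4, sig5, sig6, sig7 (6 run).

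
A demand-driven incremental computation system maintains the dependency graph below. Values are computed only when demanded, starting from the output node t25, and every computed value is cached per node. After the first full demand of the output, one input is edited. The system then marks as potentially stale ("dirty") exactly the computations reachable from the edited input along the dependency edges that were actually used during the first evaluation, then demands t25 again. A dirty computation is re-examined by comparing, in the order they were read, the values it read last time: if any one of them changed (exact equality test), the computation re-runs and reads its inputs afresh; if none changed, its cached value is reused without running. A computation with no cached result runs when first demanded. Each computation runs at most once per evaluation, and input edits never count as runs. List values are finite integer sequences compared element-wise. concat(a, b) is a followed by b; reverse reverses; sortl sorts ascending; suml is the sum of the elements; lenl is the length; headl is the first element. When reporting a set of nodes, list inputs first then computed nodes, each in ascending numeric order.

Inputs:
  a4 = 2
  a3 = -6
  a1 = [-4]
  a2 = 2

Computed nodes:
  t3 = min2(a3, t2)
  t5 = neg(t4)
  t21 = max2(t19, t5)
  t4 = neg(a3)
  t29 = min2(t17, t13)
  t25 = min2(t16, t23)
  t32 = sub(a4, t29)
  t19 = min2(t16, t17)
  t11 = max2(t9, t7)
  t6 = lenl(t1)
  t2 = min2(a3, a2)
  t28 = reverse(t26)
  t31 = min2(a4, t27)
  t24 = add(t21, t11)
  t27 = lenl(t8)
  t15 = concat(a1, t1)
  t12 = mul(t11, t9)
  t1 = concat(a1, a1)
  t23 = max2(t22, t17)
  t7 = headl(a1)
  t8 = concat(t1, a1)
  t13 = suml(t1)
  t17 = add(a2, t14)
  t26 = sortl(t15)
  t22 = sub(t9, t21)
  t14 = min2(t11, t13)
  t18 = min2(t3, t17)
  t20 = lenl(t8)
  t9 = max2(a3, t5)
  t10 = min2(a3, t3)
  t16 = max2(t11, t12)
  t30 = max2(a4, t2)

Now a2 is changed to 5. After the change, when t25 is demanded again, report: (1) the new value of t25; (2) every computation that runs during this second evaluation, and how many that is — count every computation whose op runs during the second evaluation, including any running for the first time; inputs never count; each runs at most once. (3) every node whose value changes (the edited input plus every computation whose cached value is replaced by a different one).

New value of t25: -3.
Computations that run: t17, t19, t21, t22, t23, t25 — 6 in total.
Values that change: a2, t17, t19, t21, t22, t23, t25.

First evaluation (everything demanded from the output):
  t1 = concat([-4], [-4]) = [-4, -4]
  t4 = neg(-6) = 6
  t5 = neg(6) = -6
  t7 = headl([-4]) = -4
  t9 = max2(-6, -6) = -6
  t11 = max2(-6, -4) = -4
  t12 = mul(-4, -6) = 24
  t13 = suml([-4, -4]) = -8
  t14 = min2(-4, -8) = -8
  t16 = max2(-4, 24) = 24
  t17 = add(2, -8) = -6
  t19 = min2(24, -6) = -6
  t21 = max2(-6, -6) = -6
  t22 = sub(-6, -6) = 0
  t23 = max2(0, -6) = 0
  t25 = min2(24, 0) = 0

Propagation after the edit:
  t17: runs — a2 2->5; result -3.
  t19: runs — t17 -6->-3; result -3.
  t21: runs — t19 -6->-3; result -3.
  t22: runs — t21 -6->-3; result -3.
  t23: runs — t22 0->-3; t17 -6->-3; result -3.
  t25: runs — t23 0->-3; result -3.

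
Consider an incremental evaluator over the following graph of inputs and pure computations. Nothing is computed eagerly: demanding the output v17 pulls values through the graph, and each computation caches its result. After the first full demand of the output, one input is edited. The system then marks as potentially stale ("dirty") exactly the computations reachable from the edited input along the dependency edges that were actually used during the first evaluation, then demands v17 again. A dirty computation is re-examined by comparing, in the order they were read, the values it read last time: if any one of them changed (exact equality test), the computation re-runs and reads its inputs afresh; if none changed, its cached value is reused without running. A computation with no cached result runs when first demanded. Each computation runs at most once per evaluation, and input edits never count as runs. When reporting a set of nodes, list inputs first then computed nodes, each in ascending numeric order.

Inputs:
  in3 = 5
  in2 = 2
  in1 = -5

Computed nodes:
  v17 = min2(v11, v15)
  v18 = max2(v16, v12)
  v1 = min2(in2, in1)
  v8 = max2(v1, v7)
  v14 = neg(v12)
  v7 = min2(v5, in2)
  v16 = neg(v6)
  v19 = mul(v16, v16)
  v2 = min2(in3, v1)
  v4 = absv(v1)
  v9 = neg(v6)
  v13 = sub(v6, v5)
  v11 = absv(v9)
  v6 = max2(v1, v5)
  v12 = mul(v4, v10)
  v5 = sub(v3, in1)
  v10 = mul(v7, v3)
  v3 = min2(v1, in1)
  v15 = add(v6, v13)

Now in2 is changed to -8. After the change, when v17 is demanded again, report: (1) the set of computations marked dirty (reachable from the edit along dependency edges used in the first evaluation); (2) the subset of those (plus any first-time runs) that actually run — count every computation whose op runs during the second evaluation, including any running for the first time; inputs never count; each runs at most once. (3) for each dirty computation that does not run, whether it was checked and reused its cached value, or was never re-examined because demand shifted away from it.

Dirty set: v1, v3, v5, v6, v9, v11, v13, v15, v17.
Run set: v1, v3, v5, v6, v9, v11, v13, v15, v17 (9 run).
All dirty computations ended up running.

Initial pass — values computed on the first demand:
  v1 = min2(2, -5) = -5
  v3 = min2(-5, -5) = -5
  v5 = sub(-5, -5) = 0
  v6 = max2(-5, 0) = 0
  v9 = neg(0) = 0
  v11 = absv(0) = 0
  v13 = sub(0, 0) = 0
  v15 = add(0, 0) = 0
  v17 = min2(0, 0) = 0

Second demand — change propagation:
  v1: re-runs because in2 2->-8; new result -8.
  v3: re-runs because v1 -5->-8; new result -8.
  v5: re-runs because v3 -5->-8; new result -3.
  v6: re-runs because v1 -5->-8; v5 0->-3; new result -3.
  v9: re-runs because v6 0->-3; new result 3.
  v11: re-runs because v9 0->3; new result 3.
  v13: re-runs because v6 0->-3; v5 0->-3; new result 0 (unchanged).
  v15: re-runs because v6 0->-3; new result -3.
  v17: re-runs because v11 0->3; v15 0->-3; new result -3.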